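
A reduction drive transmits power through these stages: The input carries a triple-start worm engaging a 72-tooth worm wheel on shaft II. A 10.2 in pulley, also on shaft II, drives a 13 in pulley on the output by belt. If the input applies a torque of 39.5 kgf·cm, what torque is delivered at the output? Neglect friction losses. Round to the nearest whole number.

worm 72/3 = 24 → τ = 39.5·24 = 948 kgf·cm
belt 13/10.2 = 1.2745 → τ = 948·1.2745 = 1208.2 kgf·cm

1208 kgf·cm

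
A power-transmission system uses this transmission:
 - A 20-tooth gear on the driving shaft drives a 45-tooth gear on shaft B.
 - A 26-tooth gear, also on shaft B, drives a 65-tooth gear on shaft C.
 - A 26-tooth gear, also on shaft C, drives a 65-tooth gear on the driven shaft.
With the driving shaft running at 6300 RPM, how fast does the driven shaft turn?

448 RPM

the driving shaft → shaft B (gear mesh, 45/20): 6300 ÷ 2.25 = 2800 RPM
shaft B → shaft C (gear mesh, 65/26): 2800 ÷ 2.5 = 1120 RPM
shaft C → the driven shaft (gear mesh, 65/26): 1120 ÷ 2.5 = 448 RPM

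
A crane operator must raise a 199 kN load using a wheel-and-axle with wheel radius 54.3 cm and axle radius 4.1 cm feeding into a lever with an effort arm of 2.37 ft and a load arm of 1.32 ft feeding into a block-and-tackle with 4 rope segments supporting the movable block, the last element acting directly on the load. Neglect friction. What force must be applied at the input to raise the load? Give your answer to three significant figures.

Wheel-and-axle MA = R/r = 54.3/4.1 = 13.244.
Lever MA = effort arm / load arm = 2.37/1.32 = 1.7955.
Block-and-tackle MA = number of supporting rope parts = 4.
Combined ideal MA = 13.244 × 1.7955 × 4 = 95.115.
Effort = load / MA = 199 / 95.115 = 2.0922 kN.

2.09 kN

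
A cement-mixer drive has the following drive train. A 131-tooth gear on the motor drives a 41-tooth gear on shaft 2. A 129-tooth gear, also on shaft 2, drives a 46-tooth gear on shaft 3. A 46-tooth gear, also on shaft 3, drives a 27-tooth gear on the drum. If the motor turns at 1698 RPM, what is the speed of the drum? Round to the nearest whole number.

25921 RPM

the motor → shaft 2 (gear mesh, 41/131): 1698 ÷ 0.31298 = 5425.3 RPM
shaft 2 → shaft 3 (gear mesh, 46/129): 5425.3 ÷ 0.35659 = 15214 RPM
shaft 3 → the drum (gear mesh, 27/46): 15214 ÷ 0.58696 = 25921 RPM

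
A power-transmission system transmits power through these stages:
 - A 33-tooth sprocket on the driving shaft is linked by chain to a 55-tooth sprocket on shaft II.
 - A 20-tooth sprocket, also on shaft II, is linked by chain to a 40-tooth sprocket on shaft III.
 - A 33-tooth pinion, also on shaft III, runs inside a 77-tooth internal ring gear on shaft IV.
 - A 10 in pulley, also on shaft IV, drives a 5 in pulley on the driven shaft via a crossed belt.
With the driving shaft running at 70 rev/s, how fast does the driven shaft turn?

chain 55/33 = 1.6667 → 70/1.6667 = 42 rev/s
chain 40/20 = 2 → 42/2 = 21 rev/s
internal gear 77/33 = 2.3333 → 21/2.3333 = 9 rev/s
belt 5/10 = 0.5 → 9/0.5 = 18 rev/s

18 rev/s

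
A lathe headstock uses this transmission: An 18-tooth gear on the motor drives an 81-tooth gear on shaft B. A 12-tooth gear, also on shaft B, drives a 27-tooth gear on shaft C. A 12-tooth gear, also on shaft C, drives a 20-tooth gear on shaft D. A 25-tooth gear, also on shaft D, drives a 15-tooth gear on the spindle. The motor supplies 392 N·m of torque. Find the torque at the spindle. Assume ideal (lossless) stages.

3969 N·m

After the gear mesh (81/18): 392 × 4.5 = 1764 N·m
After the gear mesh (27/12): 1764 × 2.25 = 3969 N·m
After the gear mesh (20/12): 3969 × 1.6667 = 6615 N·m
After the gear mesh (15/25): 6615 × 0.6 = 3969 N·m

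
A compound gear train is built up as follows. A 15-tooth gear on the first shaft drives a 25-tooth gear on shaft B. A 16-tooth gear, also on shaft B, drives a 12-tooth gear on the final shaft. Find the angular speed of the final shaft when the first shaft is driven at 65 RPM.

gear mesh 25/15 = 1.6667 → 65/1.6667 = 39 RPM
gear mesh 12/16 = 0.75 → 39/0.75 = 52 RPM

52 RPM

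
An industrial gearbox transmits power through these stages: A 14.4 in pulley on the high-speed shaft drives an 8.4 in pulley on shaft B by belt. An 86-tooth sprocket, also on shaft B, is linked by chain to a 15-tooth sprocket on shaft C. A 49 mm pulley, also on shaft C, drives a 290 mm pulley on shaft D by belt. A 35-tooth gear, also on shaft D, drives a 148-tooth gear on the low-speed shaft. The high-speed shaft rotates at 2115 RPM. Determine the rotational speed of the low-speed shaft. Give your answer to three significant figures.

831 RPM

belt 8.4/14.4 = 0.58333 → 2115/0.58333 = 3625.7 RPM
chain 15/86 = 0.17442 → 3625.7/0.17442 = 20787 RPM
belt 290/49 = 5.9184 → 20787/5.9184 = 3512.4 RPM
gear mesh 148/35 = 4.2286 → 3512.4/4.2286 = 830.63 RPM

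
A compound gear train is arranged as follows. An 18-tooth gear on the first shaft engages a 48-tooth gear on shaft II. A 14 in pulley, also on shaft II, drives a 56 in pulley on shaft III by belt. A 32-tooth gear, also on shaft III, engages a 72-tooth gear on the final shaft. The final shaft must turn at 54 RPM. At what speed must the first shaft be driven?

Overall ratio R = 2.6667 × 4 × 2.25 = 24.
Required input speed = output speed × R = 54 × 24 = 1296 RPM.

1296 RPM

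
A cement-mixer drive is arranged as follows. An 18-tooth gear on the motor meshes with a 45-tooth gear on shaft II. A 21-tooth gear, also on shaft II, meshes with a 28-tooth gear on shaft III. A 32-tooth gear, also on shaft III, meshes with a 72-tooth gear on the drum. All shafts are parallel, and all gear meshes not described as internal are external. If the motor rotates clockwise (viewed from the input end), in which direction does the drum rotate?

the motor → shaft II: external mesh, 1 reversal → CCW.
shaft II → shaft III: external mesh, 1 reversal → CW.
shaft III → the drum: external mesh, 1 reversal → CCW.
3 reversals in total — an odd number — so the drum turns opposite to the motor.

counterclockwise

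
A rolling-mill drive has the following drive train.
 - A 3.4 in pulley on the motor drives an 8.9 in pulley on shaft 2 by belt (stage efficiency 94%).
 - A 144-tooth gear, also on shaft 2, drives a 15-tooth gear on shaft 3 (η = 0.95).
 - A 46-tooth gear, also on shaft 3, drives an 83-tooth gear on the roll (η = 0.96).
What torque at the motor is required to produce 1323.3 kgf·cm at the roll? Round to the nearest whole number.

3137 kgf·cm

Overall ratio R = 2.6176 × 0.10417 × 1.8043 = 0.49199; overall efficiency η = 0.94 × 0.95 × 0.96 = 0.8573.
Input torque = output torque / (R × η) = 1323.3 / (0.49199 × 0.8573) = 3137.4 kgf·cm.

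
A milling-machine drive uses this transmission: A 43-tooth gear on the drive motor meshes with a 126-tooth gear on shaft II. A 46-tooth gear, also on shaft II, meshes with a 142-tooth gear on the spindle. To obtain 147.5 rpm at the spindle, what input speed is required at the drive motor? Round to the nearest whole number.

Overall ratio R = 2.9302 × 3.087 = 9.0455.
Required input speed = output speed × R = 147.5 × 9.0455 = 1334.2 rpm.

1334 rpm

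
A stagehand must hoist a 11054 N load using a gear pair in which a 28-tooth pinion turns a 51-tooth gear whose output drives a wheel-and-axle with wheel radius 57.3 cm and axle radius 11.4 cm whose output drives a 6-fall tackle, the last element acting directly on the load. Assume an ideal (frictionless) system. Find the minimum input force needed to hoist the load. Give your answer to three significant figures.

201 N

Gear pair MA = 51/28 = 1.8214.
Wheel-and-axle MA = R/r = 57.3/11.4 = 5.0263.
Block-and-tackle MA = number of supporting rope parts = 6.
Combined ideal MA = 1.8214 × 5.0263 × 6 = 54.93.
Effort = load / MA = 11054 / 54.93 = 201.24 N.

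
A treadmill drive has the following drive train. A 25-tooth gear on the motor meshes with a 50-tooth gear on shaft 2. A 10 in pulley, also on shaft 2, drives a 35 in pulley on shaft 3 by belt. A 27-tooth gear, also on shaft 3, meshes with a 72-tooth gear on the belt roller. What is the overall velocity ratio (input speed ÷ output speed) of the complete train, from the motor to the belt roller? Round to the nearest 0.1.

18.7

Each stage contributes driven/driver: gear mesh 50/25 = 2, belt 35/10 = 3.5, gear mesh 72/27 = 2.6667.
Overall: 2 × 3.5 × 2.6667 = 18.667.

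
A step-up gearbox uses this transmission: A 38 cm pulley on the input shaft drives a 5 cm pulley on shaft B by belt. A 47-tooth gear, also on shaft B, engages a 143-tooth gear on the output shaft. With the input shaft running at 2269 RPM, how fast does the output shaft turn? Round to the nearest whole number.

5668 RPM

Belt: ratio = 5/38 = 0.13158, so shaft B turns at 2269 / 0.13158 = 17244 RPM.
Gear mesh: ratio = 143/47 = 3.0426, so the output shaft turns at 17244 / 3.0426 = 5667.7 RPM.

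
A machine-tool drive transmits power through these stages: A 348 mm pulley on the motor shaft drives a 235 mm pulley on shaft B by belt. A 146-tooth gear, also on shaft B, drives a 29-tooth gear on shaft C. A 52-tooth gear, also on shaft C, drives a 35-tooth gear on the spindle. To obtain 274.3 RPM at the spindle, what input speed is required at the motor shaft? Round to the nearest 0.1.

Overall ratio R = 0.67529 × 0.19863 × 0.67308 = 0.090281.
Required input speed = output speed × R = 274.3 × 0.090281 = 24.764 RPM.

24.8 RPM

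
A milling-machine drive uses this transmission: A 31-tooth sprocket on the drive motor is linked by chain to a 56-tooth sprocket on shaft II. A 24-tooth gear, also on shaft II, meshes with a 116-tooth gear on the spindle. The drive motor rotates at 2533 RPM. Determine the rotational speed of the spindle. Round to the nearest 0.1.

290.1 RPM

the drive motor → shaft II (chain, 56/31): 2533 ÷ 1.8065 = 1402.2 RPM
shaft II → the spindle (gear mesh, 116/24): 1402.2 ÷ 4.8333 = 290.11 RPM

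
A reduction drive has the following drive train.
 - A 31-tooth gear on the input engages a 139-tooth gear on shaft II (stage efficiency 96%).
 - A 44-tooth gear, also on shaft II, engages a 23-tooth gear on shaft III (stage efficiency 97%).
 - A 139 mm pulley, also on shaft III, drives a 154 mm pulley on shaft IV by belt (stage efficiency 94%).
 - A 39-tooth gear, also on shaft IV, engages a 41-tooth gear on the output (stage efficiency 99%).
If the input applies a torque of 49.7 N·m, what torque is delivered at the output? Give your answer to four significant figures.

117.6 N·m

Gear mesh: ratio = 139/31 = 4.4839; torque at shaft II = 49.7 × 4.4839 × 0.96 = 213.93 N·m.
Gear mesh: ratio = 23/44 = 0.52273; torque at shaft III = 213.93 × 0.52273 × 0.97 = 108.47 N·m.
Belt: ratio = 154/139 = 1.1079; torque at shaft IV = 108.47 × 1.1079 × 0.94 = 112.97 N·m.
Gear mesh: ratio = 41/39 = 1.0513; torque at the output = 112.97 × 1.0513 × 0.99 = 117.58 N·m.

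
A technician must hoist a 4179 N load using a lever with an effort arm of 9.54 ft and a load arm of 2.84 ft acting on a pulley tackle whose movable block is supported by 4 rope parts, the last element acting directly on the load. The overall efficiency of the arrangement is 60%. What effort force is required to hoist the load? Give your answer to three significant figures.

518 N

Lever MA = effort arm / load arm = 9.54/2.84 = 3.3592.
Block-and-tackle MA = number of supporting rope parts = 4.
Combined ideal MA = 3.3592 × 4 = 13.437.
Actual MA = 13.437 × 0.60 = 8.062.
Effort = load / actual MA = 4179 / 8.062 = 518.36 N.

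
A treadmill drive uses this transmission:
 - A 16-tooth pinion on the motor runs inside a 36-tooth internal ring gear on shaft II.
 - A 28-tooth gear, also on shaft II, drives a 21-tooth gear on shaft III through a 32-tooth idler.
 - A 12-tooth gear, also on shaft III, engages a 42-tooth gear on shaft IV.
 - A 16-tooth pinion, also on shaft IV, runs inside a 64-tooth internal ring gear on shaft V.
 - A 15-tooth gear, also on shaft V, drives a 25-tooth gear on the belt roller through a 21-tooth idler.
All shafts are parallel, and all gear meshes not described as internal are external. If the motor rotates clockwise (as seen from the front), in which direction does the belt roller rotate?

the motor → shaft II: internal mesh, same direction → CW.
shaft II → shaft III: driver → idler → driven is 2 external meshes, 2 reversals → CW.
shaft III → shaft IV: external mesh, 1 reversal → CCW.
shaft IV → shaft V: internal mesh, same direction → CCW.
shaft V → the belt roller: driver → idler → driven is 2 external meshes, 2 reversals → CCW.
5 reversals in total — an odd number — so the belt roller turns opposite to the motor.

anticlockwise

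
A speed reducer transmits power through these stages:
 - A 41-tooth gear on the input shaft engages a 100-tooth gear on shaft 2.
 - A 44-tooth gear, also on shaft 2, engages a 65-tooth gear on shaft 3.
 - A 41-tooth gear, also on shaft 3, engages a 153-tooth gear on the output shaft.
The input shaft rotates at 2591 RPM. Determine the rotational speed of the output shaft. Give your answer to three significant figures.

Gear mesh: ratio = 100/41 = 2.439, so shaft 2 turns at 2591 / 2.439 = 1062.3 RPM.
Gear mesh: ratio = 65/44 = 1.4773, so shaft 3 turns at 1062.3 / 1.4773 = 719.1 RPM.
Gear mesh: ratio = 153/41 = 3.7317, so the output shaft turns at 719.1 / 3.7317 = 192.7 RPM.

193 RPM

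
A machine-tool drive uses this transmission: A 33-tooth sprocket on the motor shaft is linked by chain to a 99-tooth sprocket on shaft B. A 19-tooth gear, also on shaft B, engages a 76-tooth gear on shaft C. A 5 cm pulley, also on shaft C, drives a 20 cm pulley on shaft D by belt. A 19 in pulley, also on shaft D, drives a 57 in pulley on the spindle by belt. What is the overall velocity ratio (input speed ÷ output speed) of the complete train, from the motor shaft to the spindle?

144

Each stage contributes driven/driver: chain 99/33 = 3, gear mesh 76/19 = 4, belt 20/5 = 4, belt 57/19 = 3.
Overall: 3 × 4 × 4 × 3 = 144.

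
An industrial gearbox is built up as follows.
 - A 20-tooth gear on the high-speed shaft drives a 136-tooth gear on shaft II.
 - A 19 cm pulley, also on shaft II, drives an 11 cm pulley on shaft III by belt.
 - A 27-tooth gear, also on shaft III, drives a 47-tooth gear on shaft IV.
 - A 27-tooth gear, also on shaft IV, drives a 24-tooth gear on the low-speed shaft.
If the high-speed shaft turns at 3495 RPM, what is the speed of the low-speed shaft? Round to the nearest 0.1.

the high-speed shaft → shaft II (gear mesh, 136/20): 3495 ÷ 6.8 = 513.97 RPM
shaft II → shaft III (belt, 11/19): 513.97 ÷ 0.57895 = 887.77 RPM
shaft III → shaft IV (gear mesh, 47/27): 887.77 ÷ 1.7407 = 509.99 RPM
shaft IV → the low-speed shaft (gear mesh, 24/27): 509.99 ÷ 0.88889 = 573.74 RPM

573.7 RPM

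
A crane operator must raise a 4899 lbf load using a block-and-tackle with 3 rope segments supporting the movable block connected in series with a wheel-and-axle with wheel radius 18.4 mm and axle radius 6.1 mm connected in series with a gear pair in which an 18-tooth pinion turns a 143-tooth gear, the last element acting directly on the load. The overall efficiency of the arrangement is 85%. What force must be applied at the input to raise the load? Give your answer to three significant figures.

Block-and-tackle MA = number of supporting rope parts = 3.
Wheel-and-axle MA = R/r = 18.4/6.1 = 3.0164.
Gear pair MA = 143/18 = 7.9444.
Combined ideal MA = 3 × 3.0164 × 7.9444 = 71.891.
Actual MA = 71.891 × 0.85 = 61.107.
Effort = load / actual MA = 4899 / 61.107 = 80.171 lbf.

80.2 lbf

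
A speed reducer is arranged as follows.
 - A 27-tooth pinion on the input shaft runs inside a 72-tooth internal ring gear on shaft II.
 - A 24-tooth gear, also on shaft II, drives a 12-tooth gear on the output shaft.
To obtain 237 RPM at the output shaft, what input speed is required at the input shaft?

316 RPM

Overall ratio R = 2.6667 × 0.5 = 1.3333.
Required input speed = output speed × R = 237 × 1.3333 = 316 RPM.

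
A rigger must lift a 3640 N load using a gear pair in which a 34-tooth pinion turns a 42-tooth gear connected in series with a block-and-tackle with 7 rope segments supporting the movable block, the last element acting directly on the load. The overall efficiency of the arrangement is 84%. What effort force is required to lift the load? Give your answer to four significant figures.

Gear pair MA = 42/34 = 1.2353.
Block-and-tackle MA = number of supporting rope parts = 7.
Combined ideal MA = 1.2353 × 7 = 8.6471.
Actual MA = 8.6471 × 0.84 = 7.2635.
Effort = load / actual MA = 3640 / 7.2635 = 501.13 N.

501.1 N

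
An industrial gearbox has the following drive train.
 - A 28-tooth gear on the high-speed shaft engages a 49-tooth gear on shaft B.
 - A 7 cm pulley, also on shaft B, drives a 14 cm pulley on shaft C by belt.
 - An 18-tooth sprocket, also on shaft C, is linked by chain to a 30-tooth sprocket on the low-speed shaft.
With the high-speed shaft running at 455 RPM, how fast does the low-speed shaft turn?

78 RPM

Gear mesh: ratio = 49/28 = 1.75, so shaft B turns at 455 / 1.75 = 260 RPM.
Belt: ratio = 14/7 = 2, so shaft C turns at 260 / 2 = 130 RPM.
Chain: ratio = 30/18 = 1.6667, so the low-speed shaft turns at 130 / 1.6667 = 78 RPM.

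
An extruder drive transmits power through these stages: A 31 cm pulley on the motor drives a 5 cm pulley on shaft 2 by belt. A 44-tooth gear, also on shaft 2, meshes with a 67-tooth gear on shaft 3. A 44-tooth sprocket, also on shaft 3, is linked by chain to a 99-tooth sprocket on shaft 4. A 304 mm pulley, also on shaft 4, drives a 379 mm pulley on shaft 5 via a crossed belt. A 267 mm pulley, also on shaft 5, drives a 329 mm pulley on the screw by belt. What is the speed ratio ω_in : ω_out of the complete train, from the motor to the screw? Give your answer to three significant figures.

0.849

Each stage contributes driven/driver: belt 5/31 = 0.16129, gear mesh 67/44 = 1.5227, chain 99/44 = 2.25, belt 379/304 = 1.2467, belt 329/267 = 1.2322.
Overall: 0.16129 × 1.5227 × 2.25 × 1.2467 × 1.2322 = 0.84891.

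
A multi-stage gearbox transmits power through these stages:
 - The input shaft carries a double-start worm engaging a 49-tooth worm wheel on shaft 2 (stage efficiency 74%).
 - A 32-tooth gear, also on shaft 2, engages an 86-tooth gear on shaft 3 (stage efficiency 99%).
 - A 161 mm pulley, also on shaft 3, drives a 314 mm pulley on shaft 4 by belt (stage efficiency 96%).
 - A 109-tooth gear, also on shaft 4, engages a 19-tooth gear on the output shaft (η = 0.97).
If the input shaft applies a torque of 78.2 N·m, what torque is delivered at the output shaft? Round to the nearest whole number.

1194 N·m

worm 49/2 = 24.5 → τ = 78.2·24.5·0.74 = 1417.8 N·m
gear mesh 86/32 = 2.6875 → τ = 1417.8·2.6875·0.99 = 3772.1 N·m
belt 314/161 = 1.9503 → τ = 3772.1·1.9503·0.96 = 7062.6 N·m
gear mesh 19/109 = 0.17431 → τ = 7062.6·0.17431·0.97 = 1194.2 N·m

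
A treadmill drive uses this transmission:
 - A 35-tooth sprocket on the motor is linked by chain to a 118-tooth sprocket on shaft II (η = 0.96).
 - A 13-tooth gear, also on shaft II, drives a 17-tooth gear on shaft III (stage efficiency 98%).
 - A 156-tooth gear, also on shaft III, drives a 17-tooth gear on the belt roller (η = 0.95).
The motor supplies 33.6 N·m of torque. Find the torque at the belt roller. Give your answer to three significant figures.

14.4 N·m

After the chain (118/35): 33.6 × 3.3714 × 0.96 = 108.75 N·m
After the gear mesh (17/13): 108.75 × 1.3077 × 0.98 = 139.37 N·m
After the gear mesh (17/156): 139.37 × 0.10897 × 0.95 = 14.428 N·m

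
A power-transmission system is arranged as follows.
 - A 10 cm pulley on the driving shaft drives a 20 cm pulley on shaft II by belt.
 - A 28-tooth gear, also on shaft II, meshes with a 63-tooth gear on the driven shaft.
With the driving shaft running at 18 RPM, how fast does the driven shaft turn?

the driving shaft → shaft II (belt, 20/10): 18 ÷ 2 = 9 RPM
shaft II → the driven shaft (gear mesh, 63/28): 9 ÷ 2.25 = 4 RPM

4 RPM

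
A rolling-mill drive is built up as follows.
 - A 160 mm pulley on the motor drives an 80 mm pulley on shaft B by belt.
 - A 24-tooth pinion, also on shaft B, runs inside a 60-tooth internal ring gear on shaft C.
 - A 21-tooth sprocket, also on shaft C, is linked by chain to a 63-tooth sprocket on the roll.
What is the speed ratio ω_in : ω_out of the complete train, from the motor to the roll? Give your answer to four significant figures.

Each stage contributes driven/driver: belt 80/160 = 0.5, internal gear 60/24 = 2.5, chain 63/21 = 3.
Overall: 0.5 × 2.5 × 3 = 3.75.

3.750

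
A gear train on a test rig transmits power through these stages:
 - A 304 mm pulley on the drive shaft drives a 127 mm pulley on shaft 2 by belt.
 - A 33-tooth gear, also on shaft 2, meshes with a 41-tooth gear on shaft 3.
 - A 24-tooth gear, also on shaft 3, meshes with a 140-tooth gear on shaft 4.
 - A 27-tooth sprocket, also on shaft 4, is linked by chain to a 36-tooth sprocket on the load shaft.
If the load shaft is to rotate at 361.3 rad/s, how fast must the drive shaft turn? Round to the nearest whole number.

Overall ratio R = 0.41776 × 1.2424 × 5.8333 × 1.3333 = 4.037.
Required input speed = output speed × R = 361.3 × 4.037 = 1458.6 rad/s.

1459 rad/s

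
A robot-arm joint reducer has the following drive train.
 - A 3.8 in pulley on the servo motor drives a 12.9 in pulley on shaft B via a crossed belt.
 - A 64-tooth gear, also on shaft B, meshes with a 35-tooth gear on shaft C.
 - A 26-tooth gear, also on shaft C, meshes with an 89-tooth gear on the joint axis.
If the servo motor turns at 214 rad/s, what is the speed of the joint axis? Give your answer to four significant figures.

belt 12.9/3.8 = 3.3947 → 214/3.3947 = 63.039 rad/s
gear mesh 35/64 = 0.54688 → 63.039/0.54688 = 115.27 rad/s
gear mesh 89/26 = 3.4231 → 115.27/3.4231 = 33.675 rad/s

33.67 rad/s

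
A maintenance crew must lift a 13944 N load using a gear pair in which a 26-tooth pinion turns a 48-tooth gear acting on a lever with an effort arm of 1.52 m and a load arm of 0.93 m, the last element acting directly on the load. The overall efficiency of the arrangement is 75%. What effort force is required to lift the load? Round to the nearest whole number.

Gear pair MA = 48/26 = 1.8462.
Lever MA = effort arm / load arm = 1.52/0.93 = 1.6344.
Combined ideal MA = 1.8462 × 1.6344 = 3.0174.
Actual MA = 3.0174 × 0.75 = 2.263.
Effort = load / actual MA = 13944 / 2.263 = 6161.7 N.

6162 N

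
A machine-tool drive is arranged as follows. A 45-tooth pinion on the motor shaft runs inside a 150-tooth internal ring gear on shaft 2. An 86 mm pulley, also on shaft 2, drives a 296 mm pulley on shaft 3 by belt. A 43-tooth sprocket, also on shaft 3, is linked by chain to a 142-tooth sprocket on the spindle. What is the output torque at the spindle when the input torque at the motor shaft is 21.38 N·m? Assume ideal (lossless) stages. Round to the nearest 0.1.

810.0 N·m

internal gear 150/45 = 3.3333 → τ = 21.38·3.3333 = 71.267 N·m
belt 296/86 = 3.4419 → τ = 71.267·3.4419 = 245.29 N·m
chain 142/43 = 3.3023 → τ = 245.29·3.3023 = 810.03 N·m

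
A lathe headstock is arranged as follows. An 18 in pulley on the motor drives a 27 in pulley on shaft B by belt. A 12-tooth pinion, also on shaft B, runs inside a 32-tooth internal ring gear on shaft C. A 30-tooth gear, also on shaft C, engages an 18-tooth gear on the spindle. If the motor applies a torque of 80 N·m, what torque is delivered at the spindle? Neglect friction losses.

After the belt (27/18): 80 × 1.5 = 120 N·m
After the internal gear (32/12): 120 × 2.6667 = 320 N·m
After the gear mesh (18/30): 320 × 0.6 = 192 N·m

192 N·m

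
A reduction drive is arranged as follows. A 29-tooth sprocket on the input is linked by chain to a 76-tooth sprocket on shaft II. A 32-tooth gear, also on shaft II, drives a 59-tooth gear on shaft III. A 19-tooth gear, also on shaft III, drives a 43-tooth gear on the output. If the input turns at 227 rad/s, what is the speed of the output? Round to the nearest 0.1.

20.8 rad/s

the input → shaft II (chain, 76/29): 227 ÷ 2.6207 = 86.618 rad/s
shaft II → shaft III (gear mesh, 59/32): 86.618 ÷ 1.8438 = 46.979 rad/s
shaft III → the output (gear mesh, 43/19): 46.979 ÷ 2.2632 = 20.758 rad/s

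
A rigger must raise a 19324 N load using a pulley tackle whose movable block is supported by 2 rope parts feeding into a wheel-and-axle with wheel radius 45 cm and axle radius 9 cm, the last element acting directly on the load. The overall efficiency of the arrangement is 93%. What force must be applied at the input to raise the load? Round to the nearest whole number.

2078 N

Block-and-tackle MA = number of supporting rope parts = 2.
Wheel-and-axle MA = R/r = 45/9 = 5.
Combined ideal MA = 2 × 5 = 10.
Actual MA = 10 × 0.93 = 9.3.
Effort = load / actual MA = 19324 / 9.3 = 2077.8 N.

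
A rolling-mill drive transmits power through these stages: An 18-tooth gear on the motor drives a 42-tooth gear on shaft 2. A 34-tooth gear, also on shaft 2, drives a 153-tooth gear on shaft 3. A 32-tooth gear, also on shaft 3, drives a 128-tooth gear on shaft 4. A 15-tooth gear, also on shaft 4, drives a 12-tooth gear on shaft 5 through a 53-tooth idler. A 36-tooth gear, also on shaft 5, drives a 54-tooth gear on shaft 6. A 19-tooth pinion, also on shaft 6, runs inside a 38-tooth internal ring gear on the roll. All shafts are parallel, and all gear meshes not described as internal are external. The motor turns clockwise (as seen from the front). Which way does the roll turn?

the motor → shaft 2: external mesh, 1 reversal → CCW.
shaft 2 → shaft 3: external mesh, 1 reversal → CW.
shaft 3 → shaft 4: external mesh, 1 reversal → CCW.
shaft 4 → shaft 5: driver → idler → driven is 2 external meshes, 2 reversals → CCW.
shaft 5 → shaft 6: external mesh, 1 reversal → CW.
shaft 6 → the roll: internal mesh, same direction → CW.
6 reversals in total — an even number — so the roll turns the same way as the motor.

clockwise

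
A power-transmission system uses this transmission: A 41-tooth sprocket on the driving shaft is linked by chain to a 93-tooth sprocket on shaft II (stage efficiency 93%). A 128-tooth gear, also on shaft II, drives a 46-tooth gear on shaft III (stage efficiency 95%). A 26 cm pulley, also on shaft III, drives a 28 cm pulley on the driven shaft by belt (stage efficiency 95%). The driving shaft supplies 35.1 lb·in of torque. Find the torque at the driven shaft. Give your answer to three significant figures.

25.9 lb·in

Chain: ratio = 93/41 = 2.2683; torque at shaft II = 35.1 × 2.2683 × 0.93 = 74.044 lb·in.
Gear mesh: ratio = 46/128 = 0.35938; torque at shaft III = 74.044 × 0.35938 × 0.95 = 25.279 lb·in.
Belt: ratio = 28/26 = 1.0769; torque at the driven shaft = 25.279 × 1.0769 × 0.95 = 25.862 lb·in.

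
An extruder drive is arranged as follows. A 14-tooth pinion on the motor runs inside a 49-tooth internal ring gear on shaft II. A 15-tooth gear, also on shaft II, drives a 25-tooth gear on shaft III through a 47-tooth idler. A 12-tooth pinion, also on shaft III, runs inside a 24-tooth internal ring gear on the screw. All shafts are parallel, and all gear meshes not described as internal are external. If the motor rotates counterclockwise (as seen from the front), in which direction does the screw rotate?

the motor → shaft II: internal mesh, same direction → CCW.
shaft II → shaft III: driver → idler → driven is 2 external meshes, 2 reversals → CCW.
shaft III → the screw: internal mesh, same direction → CCW.
2 reversals in total — an even number — so the screw turns the same way as the motor.

counterclockwise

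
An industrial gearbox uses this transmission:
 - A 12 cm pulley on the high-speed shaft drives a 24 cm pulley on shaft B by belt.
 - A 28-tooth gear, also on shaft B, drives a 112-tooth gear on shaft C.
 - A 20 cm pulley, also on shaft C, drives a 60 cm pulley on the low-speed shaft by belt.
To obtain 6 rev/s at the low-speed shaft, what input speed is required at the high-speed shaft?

Overall ratio R = 2 × 4 × 3 = 24.
Required input speed = output speed × R = 6 × 24 = 144 rev/s.

144 rev/s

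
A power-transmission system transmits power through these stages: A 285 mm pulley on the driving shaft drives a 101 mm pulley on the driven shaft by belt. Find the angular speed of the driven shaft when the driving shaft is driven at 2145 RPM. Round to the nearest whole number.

6053 RPM

Belt: ratio = 101/285 = 0.35439, so the driven shaft turns at 2145 / 0.35439 = 6052.7 RPM.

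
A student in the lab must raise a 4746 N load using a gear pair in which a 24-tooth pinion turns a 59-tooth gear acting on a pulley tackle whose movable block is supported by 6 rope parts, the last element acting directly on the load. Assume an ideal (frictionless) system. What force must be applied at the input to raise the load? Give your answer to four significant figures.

Gear pair MA = 59/24 = 2.4583.
Block-and-tackle MA = number of supporting rope parts = 6.
Combined ideal MA = 2.4583 × 6 = 14.75.
Effort = load / MA = 4746 / 14.75 = 321.76 N.

321.8 N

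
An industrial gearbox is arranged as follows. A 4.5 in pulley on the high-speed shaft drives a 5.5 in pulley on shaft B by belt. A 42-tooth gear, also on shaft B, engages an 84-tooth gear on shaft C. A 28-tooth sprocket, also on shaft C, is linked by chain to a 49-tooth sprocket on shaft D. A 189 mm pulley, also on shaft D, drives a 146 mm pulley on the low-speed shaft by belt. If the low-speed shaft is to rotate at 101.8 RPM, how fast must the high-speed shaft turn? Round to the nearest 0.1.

Overall ratio R = 1.2222 × 2 × 1.75 × 0.77249 = 3.3045.
Required input speed = output speed × R = 101.8 × 3.3045 = 336.4 RPM.

336.4 RPM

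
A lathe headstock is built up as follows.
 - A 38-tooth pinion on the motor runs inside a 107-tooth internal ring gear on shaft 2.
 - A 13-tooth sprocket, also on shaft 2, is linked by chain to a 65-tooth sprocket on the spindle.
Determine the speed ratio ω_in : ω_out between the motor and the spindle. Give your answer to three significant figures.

14.1

Each stage contributes driven/driver: internal gear 107/38 = 2.8158, chain 65/13 = 5.
Overall: 2.8158 × 5 = 14.079.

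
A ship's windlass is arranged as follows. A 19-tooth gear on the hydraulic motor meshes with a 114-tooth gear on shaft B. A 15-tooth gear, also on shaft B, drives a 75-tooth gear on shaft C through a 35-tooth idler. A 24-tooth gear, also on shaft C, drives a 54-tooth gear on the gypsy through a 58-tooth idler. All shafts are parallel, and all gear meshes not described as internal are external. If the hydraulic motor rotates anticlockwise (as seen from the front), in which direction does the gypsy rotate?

clockwise

the hydraulic motor → shaft B: external mesh, 1 reversal → CW.
shaft B → shaft C: driver → idler → driven is 2 external meshes, 2 reversals → CW.
shaft C → the gypsy: driver → idler → driven is 2 external meshes, 2 reversals → CW.
5 reversals in total — an odd number — so the gypsy turns opposite to the hydraulic motor.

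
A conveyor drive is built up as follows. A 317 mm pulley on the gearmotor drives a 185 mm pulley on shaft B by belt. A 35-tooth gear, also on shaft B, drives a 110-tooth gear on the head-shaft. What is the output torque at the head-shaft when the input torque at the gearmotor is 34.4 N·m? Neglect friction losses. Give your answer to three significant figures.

belt 185/317 = 0.5836 → τ = 34.4·0.5836 = 20.076 N·m
gear mesh 110/35 = 3.1429 → τ = 20.076·3.1429 = 63.095 N·m

63.1 N·m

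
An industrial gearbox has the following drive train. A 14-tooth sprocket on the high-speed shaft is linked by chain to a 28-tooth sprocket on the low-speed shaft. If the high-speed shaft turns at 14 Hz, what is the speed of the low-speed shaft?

chain 28/14 = 2 → 14/2 = 7 Hz

7 Hz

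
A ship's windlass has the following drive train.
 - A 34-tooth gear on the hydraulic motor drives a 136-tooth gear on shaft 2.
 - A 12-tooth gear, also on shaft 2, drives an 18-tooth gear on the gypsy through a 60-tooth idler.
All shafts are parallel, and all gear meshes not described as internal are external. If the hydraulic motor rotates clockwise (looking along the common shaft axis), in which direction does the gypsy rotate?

the hydraulic motor → shaft 2: external mesh, 1 reversal → CCW.
shaft 2 → the gypsy: driver → idler → driven is 2 external meshes, 2 reversals → CCW.
3 reversals in total — an odd number — so the gypsy turns opposite to the hydraulic motor.

counterclockwise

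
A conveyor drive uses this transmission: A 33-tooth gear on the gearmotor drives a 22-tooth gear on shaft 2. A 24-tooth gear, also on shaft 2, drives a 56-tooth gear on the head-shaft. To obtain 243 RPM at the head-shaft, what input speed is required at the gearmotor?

378 RPM

Overall ratio R = 0.66667 × 2.3333 = 1.5556.
Required input speed = output speed × R = 243 × 1.5556 = 378 RPM.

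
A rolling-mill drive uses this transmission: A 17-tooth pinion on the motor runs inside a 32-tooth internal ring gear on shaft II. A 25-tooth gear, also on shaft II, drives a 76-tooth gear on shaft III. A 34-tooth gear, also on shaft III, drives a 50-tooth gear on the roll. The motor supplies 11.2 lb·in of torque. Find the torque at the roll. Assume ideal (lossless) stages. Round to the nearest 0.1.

94.3 lb·in

After the internal gear (32/17): 11.2 × 1.8824 = 21.082 lb·in
After the gear mesh (76/25): 21.082 × 3.04 = 64.09 lb·in
After the gear mesh (50/34): 64.09 × 1.4706 = 94.251 lb·in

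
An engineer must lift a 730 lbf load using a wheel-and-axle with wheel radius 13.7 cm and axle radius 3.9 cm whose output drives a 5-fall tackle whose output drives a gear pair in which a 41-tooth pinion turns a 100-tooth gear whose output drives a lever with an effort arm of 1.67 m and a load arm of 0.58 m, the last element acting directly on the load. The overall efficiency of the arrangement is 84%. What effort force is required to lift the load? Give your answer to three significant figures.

Wheel-and-axle MA = R/r = 13.7/3.9 = 3.5128.
Block-and-tackle MA = number of supporting rope parts = 5.
Gear pair MA = 100/41 = 2.439.
Lever MA = effort arm / load arm = 1.67/0.58 = 2.8793.
Combined ideal MA = 3.5128 × 5 × 2.439 × 2.8793 = 123.35.
Actual MA = 123.35 × 0.84 = 103.61.
Effort = load / actual MA = 730 / 103.61 = 7.0455 lbf.

7.05 lbf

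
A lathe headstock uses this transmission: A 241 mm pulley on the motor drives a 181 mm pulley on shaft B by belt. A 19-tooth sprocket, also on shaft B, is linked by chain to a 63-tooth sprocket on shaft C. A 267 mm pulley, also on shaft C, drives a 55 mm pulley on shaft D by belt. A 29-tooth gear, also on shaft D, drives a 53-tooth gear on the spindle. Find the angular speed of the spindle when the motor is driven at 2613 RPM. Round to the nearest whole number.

Belt: ratio = 181/241 = 0.75104, so shaft B turns at 2613 / 0.75104 = 3479.2 RPM.
Chain: ratio = 63/19 = 3.3158, so shaft C turns at 3479.2 / 3.3158 = 1049.3 RPM.
Belt: ratio = 55/267 = 0.20599, so shaft D turns at 1049.3 / 0.20599 = 5093.8 RPM.
Gear mesh: ratio = 53/29 = 1.8276, so the spindle turns at 5093.8 / 1.8276 = 2787.2 RPM.

2787 RPM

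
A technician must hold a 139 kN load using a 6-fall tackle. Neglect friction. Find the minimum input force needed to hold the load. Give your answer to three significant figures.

Block-and-tackle MA = number of supporting rope parts = 6.
Effort = load / MA = 139 / 6 = 23.167 kN.

23.2 kN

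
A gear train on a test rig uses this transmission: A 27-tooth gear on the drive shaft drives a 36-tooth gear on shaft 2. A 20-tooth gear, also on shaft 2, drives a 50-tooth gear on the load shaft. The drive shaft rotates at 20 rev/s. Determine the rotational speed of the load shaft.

gear mesh 36/27 = 1.3333 → 20/1.3333 = 15 rev/s
gear mesh 50/20 = 2.5 → 15/2.5 = 6 rev/s

6 rev/s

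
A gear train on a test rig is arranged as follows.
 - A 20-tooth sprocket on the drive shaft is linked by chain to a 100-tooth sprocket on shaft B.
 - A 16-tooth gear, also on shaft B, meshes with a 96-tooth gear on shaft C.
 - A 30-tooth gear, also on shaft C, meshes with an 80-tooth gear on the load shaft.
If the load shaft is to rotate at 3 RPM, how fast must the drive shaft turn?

Overall ratio R = 5 × 6 × 2.6667 = 80.
Required input speed = output speed × R = 3 × 80 = 240 RPM.

240 RPM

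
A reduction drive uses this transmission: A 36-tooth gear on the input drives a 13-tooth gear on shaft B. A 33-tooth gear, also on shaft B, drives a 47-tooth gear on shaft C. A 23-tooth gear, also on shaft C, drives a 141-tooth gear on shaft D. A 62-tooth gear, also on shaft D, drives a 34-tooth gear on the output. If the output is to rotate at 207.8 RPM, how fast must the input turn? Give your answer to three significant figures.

Overall ratio R = 0.36111 × 1.4242 × 6.1304 × 0.54839 = 1.729.
Required input speed = output speed × R = 207.8 × 1.729 = 359.29 RPM.

359 RPM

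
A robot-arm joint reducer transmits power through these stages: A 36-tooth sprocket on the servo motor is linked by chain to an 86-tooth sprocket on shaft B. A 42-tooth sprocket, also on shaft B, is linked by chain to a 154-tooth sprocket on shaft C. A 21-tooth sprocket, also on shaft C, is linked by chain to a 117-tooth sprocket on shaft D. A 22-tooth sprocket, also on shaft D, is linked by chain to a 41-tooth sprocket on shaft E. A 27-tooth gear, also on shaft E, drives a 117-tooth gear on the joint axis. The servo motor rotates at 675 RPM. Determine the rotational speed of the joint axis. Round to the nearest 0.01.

1.71 RPM

the servo motor → shaft B (chain, 86/36): 675 ÷ 2.3889 = 282.56 RPM
shaft B → shaft C (chain, 154/42): 282.56 ÷ 3.6667 = 77.061 RPM
shaft C → shaft D (chain, 117/21): 77.061 ÷ 5.5714 = 13.832 RPM
shaft D → shaft E (chain, 41/22): 13.832 ÷ 1.8636 = 7.4218 RPM
shaft E → the joint axis (gear mesh, 117/27): 7.4218 ÷ 4.3333 = 1.7127 RPM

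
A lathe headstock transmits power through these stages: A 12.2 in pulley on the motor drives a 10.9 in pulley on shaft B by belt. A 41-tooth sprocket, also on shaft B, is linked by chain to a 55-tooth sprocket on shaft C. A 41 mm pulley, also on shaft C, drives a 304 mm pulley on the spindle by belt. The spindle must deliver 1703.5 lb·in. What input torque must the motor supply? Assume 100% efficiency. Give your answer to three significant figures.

192 lb·in

Overall ratio R = 0.89344 × 1.3415 × 7.4146 = 8.8866.
Input torque = output torque / R = 1703.5 / 8.8866 = 191.69 lb·in.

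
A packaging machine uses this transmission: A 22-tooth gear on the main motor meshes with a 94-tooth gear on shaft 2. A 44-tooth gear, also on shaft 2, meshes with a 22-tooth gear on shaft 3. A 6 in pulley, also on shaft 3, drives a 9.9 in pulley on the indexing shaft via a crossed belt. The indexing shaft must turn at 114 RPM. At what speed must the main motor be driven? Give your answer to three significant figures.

402 RPM

Overall ratio R = 4.2727 × 0.5 × 1.65 = 3.525.
Required input speed = output speed × R = 114 × 3.525 = 401.85 RPM.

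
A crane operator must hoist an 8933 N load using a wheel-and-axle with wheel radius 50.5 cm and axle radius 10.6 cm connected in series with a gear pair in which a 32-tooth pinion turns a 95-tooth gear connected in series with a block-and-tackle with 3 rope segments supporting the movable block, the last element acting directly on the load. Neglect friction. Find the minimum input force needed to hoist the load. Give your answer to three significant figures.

Wheel-and-axle MA = R/r = 50.5/10.6 = 4.7642.
Gear pair MA = 95/32 = 2.9688.
Block-and-tackle MA = number of supporting rope parts = 3.
Combined ideal MA = 4.7642 × 2.9688 × 3 = 42.431.
Effort = load / MA = 8933 / 42.431 = 210.53 N.

211 N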